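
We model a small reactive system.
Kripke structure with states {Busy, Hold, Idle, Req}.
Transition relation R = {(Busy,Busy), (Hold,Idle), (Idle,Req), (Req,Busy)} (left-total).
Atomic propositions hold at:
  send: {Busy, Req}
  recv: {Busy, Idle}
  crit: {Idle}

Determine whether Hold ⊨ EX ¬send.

Sat(¬send) = {Hold, Idle}
Sat(EX ¬send) = {s : some successor in {Hold, Idle}} = {Hold}
Hold ∈ Sat(EX ¬send) = {Hold}, so the formula holds at Hold.

Yes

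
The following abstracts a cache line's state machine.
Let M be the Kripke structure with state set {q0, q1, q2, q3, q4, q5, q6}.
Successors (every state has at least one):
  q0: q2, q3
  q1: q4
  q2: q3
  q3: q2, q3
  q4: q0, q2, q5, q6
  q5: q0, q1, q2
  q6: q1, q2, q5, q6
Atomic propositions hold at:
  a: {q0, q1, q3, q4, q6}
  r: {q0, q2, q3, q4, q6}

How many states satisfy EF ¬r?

4

Sat(¬r) = {q1, q5}
EF ¬r: least fixpoint, start Z0 = {q1, q5}, add states with some successor in Z. Z1 = {q1, q4, q5, q6}; fixed.
Sat(EF ¬r) = {q1, q4, q5, q6}
|Sat(EF ¬r)| = |{q1, q4, q5, q6}| = 4.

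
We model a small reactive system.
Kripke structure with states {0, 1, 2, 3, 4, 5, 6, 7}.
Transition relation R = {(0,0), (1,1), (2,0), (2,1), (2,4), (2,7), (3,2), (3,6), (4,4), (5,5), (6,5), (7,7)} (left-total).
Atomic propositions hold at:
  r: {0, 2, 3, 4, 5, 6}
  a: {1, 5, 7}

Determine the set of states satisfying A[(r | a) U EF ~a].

Sat(r | a) = {0, 1, 2, 3, 4, 5, 6, 7}
Sat(~a) = {0, 2, 3, 4, 6}
EF ~a: least fixpoint, start Z0 = {0, 2, 3, 4, 6}, add states with some successor in Z. Already a fixed point.
Sat(EF ~a) = {0, 2, 3, 4, 6}
A[(r | a) U EF ~a]: least fixpoint, start Z0 = Sat(EF ~a) = {0, 2, 3, 4, 6}, add states in Sat(r | a) with every successor in Z. Already a fixed point.
Sat(A[(r | a) U EF ~a]) = {0, 2, 3, 4, 6}

{0, 2, 3, 4, 6}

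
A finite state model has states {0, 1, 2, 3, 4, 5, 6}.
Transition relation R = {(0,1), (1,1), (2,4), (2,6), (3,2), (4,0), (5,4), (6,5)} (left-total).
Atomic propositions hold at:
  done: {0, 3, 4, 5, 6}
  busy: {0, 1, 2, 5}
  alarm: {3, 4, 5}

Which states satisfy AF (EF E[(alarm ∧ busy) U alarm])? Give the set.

Sat(alarm ∧ busy) = {5}
E[(alarm ∧ busy) U alarm]: least fixpoint, start Z0 = Sat(alarm) = {3, 4, 5}, add states in Sat(alarm ∧ busy) with some successor in Z. Already a fixed point.
Sat(E[(alarm ∧ busy) U alarm]) = {3, 4, 5}
EF E[(alarm ∧ busy) U alarm]: least fixpoint, start Z0 = {3, 4, 5}, add states with some successor in Z. Z1 = {2, 3, 4, 5, 6}; fixed.
Sat(EF E[(alarm ∧ busy) U alarm]) = {2, 3, 4, 5, 6}
AF (EF E[(alarm ∧ busy) U alarm]): least fixpoint, start Z0 = {2, 3, 4, 5, 6}, add states with every successor in Z. Already a fixed point.
Sat(AF (EF E[(alarm ∧ busy) U alarm])) = {2, 3, 4, 5, 6}

{2, 3, 4, 5, 6}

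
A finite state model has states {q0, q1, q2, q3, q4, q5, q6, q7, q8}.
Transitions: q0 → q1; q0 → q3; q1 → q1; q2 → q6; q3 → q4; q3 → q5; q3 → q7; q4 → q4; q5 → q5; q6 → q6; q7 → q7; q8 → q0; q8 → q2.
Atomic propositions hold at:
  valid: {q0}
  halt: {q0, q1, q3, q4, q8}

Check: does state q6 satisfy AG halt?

No

AG halt: greatest fixpoint, start Z0 = {q0, q1, q3, q4, q8}, keep only states in Sat with every successor in Z. Z1 = {q0, q1, q4}; Z2 = {q1, q4}; fixed.
Sat(AG halt) = {q1, q4}
q6 ∉ Sat(AG halt) = {q1, q4}, so the formula does not hold at q6.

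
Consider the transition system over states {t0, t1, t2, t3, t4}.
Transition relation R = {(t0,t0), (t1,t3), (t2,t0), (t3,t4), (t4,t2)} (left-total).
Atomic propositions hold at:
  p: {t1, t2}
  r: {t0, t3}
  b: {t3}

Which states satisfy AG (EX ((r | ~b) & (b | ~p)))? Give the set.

{t0, t2}

Sat(~b) = {t0, t1, t2, t4}
Sat(r | ~b) = {t0, t1, t2, t3, t4}
Sat(~p) = {t0, t3, t4}
Sat(b | ~p) = {t0, t3, t4}
Sat((r | ~b) & (b | ~p)) = {t0, t3, t4}
Sat(EX ((r | ~b) & (b | ~p))) = {s : some successor in {t0, t3, t4}} = {t0, t1, t2, t3}
AG (EX ((r | ~b) & (b | ~p))): greatest fixpoint, start Z0 = {t0, t1, t2, t3}, keep only states in Sat with every successor in Z. Z1 = {t0, t1, t2}; Z2 = {t0, t2}; fixed.
Sat(AG (EX ((r | ~b) & (b | ~p)))) = {t0, t2}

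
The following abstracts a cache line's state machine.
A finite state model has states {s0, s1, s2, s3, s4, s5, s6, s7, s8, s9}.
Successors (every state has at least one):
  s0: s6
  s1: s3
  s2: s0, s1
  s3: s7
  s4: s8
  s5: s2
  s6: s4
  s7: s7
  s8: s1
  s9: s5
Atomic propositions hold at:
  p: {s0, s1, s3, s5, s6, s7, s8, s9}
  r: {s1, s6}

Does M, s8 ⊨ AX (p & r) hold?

Yes

Sat(p & r) = {s1, s6}
Sat(AX (p & r)) = {s : every successor in {s1, s6}} = {s0, s8}
s8 ∈ Sat(AX (p & r)) = {s0, s8}, so the formula holds at s8.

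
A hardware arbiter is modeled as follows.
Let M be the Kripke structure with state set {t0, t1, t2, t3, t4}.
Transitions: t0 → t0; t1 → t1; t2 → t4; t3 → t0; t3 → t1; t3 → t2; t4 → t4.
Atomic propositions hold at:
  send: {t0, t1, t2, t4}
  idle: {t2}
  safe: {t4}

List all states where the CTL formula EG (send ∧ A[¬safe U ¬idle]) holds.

{t0, t1, t2, t4}

Sat(¬safe) = {t0, t1, t2, t3}
Sat(¬idle) = {t0, t1, t3, t4}
A[¬safe U ¬idle]: least fixpoint, start Z0 = Sat(¬idle) = {t0, t1, t3, t4}, add states in Sat(¬safe) with every successor in Z. Z1 = {t0, t1, t2, t3, t4}; fixed.
Sat(A[¬safe U ¬idle]) = {t0, t1, t2, t3, t4}
Sat(send ∧ A[¬safe U ¬idle]) = {t0, t1, t2, t4}
EG (send ∧ A[¬safe U ¬idle]): greatest fixpoint, start Z0 = {t0, t1, t2, t4}, keep only states in Sat with some successor in Z. Already a fixed point.
Sat(EG (send ∧ A[¬safe U ¬idle])) = {t0, t1, t2, t4}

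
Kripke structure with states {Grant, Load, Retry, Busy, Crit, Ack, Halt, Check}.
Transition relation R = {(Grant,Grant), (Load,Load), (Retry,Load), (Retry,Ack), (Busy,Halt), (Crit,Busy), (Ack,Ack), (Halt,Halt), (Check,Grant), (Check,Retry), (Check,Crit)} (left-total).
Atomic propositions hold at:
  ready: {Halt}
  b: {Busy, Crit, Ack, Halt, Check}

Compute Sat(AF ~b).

{Grant, Load, Retry}

Sat(~b) = {Grant, Load, Retry}
AF ~b: least fixpoint, start Z0 = {Grant, Load, Retry}, add states with every successor in Z. Already a fixed point.
Sat(AF ~b) = {Grant, Load, Retry}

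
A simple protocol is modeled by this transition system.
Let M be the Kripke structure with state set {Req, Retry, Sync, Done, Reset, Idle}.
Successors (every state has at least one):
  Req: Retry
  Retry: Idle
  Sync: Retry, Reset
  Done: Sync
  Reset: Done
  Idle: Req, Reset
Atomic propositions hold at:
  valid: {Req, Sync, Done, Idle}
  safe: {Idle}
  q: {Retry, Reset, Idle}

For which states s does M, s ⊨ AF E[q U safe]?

{Req, Retry, Idle}

E[q U safe]: least fixpoint, start Z0 = Sat(safe) = {Idle}, add states in Sat(q) with some successor in Z. Z1 = {Retry, Idle}; fixed.
Sat(E[q U safe]) = {Retry, Idle}
AF E[q U safe]: least fixpoint, start Z0 = {Retry, Idle}, add states with every successor in Z. Z1 = {Req, Retry, Idle}; fixed.
Sat(AF E[q U safe]) = {Req, Retry, Idle}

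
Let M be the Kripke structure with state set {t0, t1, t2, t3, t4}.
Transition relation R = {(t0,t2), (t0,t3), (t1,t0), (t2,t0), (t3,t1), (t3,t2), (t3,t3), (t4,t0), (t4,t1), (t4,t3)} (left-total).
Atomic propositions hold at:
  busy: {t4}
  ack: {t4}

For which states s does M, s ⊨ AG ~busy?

Sat(~busy) = {t0, t1, t2, t3}
AG ~busy: greatest fixpoint, start Z0 = {t0, t1, t2, t3}, keep only states in Sat with every successor in Z. Already a fixed point.
Sat(AG ~busy) = {t0, t1, t2, t3}

{t0, t1, t2, t3}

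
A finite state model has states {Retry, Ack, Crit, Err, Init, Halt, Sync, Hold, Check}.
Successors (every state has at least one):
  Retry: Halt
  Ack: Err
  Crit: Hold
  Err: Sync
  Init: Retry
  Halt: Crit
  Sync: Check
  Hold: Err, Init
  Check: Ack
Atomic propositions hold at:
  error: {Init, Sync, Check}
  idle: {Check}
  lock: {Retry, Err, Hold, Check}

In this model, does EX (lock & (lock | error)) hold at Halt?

No

Sat(lock | error) = {Retry, Err, Init, Sync, Hold, Check}
Sat(lock & (lock | error)) = {Retry, Err, Hold, Check}
Sat(EX (lock & (lock | error))) = {s : some successor in {Retry, Err, Hold, Check}} = {Ack, Crit, Init, Sync, Hold}
Halt ∉ Sat(EX (lock & (lock | error))) = {Ack, Crit, Init, Sync, Hold}, so the formula does not hold at Halt.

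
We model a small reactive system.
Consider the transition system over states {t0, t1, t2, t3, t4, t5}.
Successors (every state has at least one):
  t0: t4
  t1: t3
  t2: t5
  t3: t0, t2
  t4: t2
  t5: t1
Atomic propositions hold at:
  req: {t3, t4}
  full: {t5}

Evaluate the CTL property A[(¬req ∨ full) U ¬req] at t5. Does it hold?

Sat(¬req) = {t0, t1, t2, t5}
Sat(¬req ∨ full) = {t0, t1, t2, t5}
A[(¬req ∨ full) U ¬req]: least fixpoint, start Z0 = Sat(¬req) = {t0, t1, t2, t5}, add states in Sat(¬req ∨ full) with every successor in Z. Already a fixed point.
Sat(A[(¬req ∨ full) U ¬req]) = {t0, t1, t2, t5}
t5 ∈ Sat(A[(¬req ∨ full) U ¬req]) = {t0, t1, t2, t5}, so the formula holds at t5.

Yes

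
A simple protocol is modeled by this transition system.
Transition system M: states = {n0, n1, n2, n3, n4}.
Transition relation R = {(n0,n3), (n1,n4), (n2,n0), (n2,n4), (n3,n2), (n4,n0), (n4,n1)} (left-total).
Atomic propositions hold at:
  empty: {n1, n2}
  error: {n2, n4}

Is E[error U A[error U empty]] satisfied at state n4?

A[error U empty]: least fixpoint, start Z0 = Sat(empty) = {n1, n2}, add states in Sat(error) with every successor in Z. Already a fixed point.
Sat(A[error U empty]) = {n1, n2}
E[error U A[error U empty]]: least fixpoint, start Z0 = Sat(A[error U empty]) = {n1, n2}, add states in Sat(error) with some successor in Z. Z1 = {n1, n2, n4}; fixed.
Sat(E[error U A[error U empty]]) = {n1, n2, n4}
n4 ∈ Sat(E[error U A[error U empty]]) = {n1, n2, n4}, so the formula holds at n4.

Yes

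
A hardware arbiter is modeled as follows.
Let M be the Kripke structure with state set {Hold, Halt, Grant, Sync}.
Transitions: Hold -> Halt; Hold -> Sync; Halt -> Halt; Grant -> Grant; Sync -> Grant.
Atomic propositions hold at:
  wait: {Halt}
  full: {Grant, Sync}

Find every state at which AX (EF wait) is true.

{Halt}

EF wait: least fixpoint, start Z0 = {Halt}, add states with some successor in Z. Z1 = {Hold, Halt}; fixed.
Sat(EF wait) = {Hold, Halt}
Sat(AX (EF wait)) = {s : every successor in {Hold, Halt}} = {Halt}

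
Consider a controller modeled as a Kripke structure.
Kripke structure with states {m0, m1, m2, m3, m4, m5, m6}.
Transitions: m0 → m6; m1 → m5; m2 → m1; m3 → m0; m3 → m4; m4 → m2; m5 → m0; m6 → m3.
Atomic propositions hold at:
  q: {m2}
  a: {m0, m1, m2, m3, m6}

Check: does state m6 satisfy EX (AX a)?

Sat(AX a) = {s : every successor in {m0, m1, m2, m3, m6}} = {m0, m2, m4, m5, m6}
Sat(EX (AX a)) = {s : some successor in {m0, m2, m4, m5, m6}} = {m0, m1, m3, m4, m5}
m6 ∉ Sat(EX (AX a)) = {m0, m1, m3, m4, m5}, so the formula does not hold at m6.

No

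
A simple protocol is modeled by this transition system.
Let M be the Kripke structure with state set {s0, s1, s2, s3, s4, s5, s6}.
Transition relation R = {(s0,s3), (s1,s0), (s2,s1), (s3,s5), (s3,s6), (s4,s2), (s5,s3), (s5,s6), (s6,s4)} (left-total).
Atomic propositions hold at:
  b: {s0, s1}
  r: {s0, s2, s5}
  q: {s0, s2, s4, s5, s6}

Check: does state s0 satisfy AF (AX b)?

No

Sat(AX b) = {s : every successor in {s0, s1}} = {s1, s2}
AF (AX b): least fixpoint, start Z0 = {s1, s2}, add states with every successor in Z. Z1 = {s1, s2, s4}; Z2 = {s1, s2, s4, s6}; fixed.
Sat(AF (AX b)) = {s1, s2, s4, s6}
s0 ∉ Sat(AF (AX b)) = {s1, s2, s4, s6}, so the formula does not hold at s0.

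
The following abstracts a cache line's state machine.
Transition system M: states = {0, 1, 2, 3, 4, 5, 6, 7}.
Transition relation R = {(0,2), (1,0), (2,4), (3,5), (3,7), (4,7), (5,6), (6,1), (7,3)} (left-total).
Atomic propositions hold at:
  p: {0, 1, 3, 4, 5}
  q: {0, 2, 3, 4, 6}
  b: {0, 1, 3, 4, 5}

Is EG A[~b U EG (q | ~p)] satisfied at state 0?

Yes

Sat(~b) = {2, 6, 7}
Sat(~p) = {2, 6, 7}
Sat(q | ~p) = {0, 2, 3, 4, 6, 7}
EG (q | ~p): greatest fixpoint, start Z0 = {0, 2, 3, 4, 6, 7}, keep only states in Sat with some successor in Z. Z1 = {0, 2, 3, 4, 7}; fixed.
Sat(EG (q | ~p)) = {0, 2, 3, 4, 7}
A[~b U EG (q | ~p)]: least fixpoint, start Z0 = Sat(EG (q | ~p)) = {0, 2, 3, 4, 7}, add states in Sat(~b) with every successor in Z. Already a fixed point.
Sat(A[~b U EG (q | ~p)]) = {0, 2, 3, 4, 7}
EG A[~b U EG (q | ~p)]: greatest fixpoint, start Z0 = {0, 2, 3, 4, 7}, keep only states in Sat with some successor in Z. Already a fixed point.
Sat(EG A[~b U EG (q | ~p)]) = {0, 2, 3, 4, 7}
0 ∈ Sat(EG A[~b U EG (q | ~p)]) = {0, 2, 3, 4, 7}, so the formula holds at 0.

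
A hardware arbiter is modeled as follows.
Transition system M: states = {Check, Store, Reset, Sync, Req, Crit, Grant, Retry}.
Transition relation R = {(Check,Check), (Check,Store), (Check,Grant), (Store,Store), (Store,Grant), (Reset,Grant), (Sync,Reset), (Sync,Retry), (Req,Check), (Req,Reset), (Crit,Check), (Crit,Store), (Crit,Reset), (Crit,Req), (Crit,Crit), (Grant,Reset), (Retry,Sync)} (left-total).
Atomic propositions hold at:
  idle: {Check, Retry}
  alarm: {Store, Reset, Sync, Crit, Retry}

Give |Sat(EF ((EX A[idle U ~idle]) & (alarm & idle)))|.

2

Sat(~idle) = {Store, Reset, Sync, Req, Crit, Grant}
A[idle U ~idle]: least fixpoint, start Z0 = Sat(~idle) = {Store, Reset, Sync, Req, Crit, Grant}, add states in Sat(idle) with every successor in Z. Z1 = {Store, Reset, Sync, Req, Crit, Grant, Retry}; fixed.
Sat(A[idle U ~idle]) = {Store, Reset, Sync, Req, Crit, Grant, Retry}
Sat(EX A[idle U ~idle]) = {s : some successor in {Store, Reset, Sync, Req, Crit, Grant, Retry}} = {Check, Store, Reset, Sync, Req, Crit, Grant, Retry}
Sat(alarm & idle) = {Retry}
Sat((EX A[idle U ~idle]) & (alarm & idle)) = {Retry}
EF ((EX A[idle U ~idle]) & (alarm & idle)): least fixpoint, start Z0 = {Retry}, add states with some successor in Z. Z1 = {Sync, Retry}; fixed.
Sat(EF ((EX A[idle U ~idle]) & (alarm & idle))) = {Sync, Retry}
|Sat(EF ((EX A[idle U ~idle]) & (alarm & idle)))| = |{Sync, Retry}| = 2.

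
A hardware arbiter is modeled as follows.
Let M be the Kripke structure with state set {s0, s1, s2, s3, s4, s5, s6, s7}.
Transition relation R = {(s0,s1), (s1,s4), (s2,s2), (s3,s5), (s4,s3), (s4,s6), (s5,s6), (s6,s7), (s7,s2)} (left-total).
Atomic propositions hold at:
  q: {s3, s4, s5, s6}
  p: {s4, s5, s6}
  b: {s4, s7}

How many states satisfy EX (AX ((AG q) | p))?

3

AG q: greatest fixpoint, start Z0 = {s3, s4, s5, s6}, keep only states in Sat with every successor in Z. Z1 = {s3, s4, s5}; Z2 = {s3}; Z3 = ∅; fixed.
Sat(AG q) = ∅
Sat((AG q) | p) = {s4, s5, s6}
Sat(AX ((AG q) | p)) = {s : every successor in {s4, s5, s6}} = {s1, s3, s5}
Sat(EX (AX ((AG q) | p))) = {s : some successor in {s1, s3, s5}} = {s0, s3, s4}
|Sat(EX (AX ((AG q) | p)))| = |{s0, s3, s4}| = 3.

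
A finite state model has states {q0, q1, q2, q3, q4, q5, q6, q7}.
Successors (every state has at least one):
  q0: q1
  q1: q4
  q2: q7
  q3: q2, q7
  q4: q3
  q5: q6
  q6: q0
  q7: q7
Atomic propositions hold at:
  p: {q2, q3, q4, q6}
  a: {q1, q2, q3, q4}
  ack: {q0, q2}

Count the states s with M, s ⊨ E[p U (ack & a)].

Sat(ack & a) = {q2}
E[p U (ack & a)]: least fixpoint, start Z0 = Sat((ack & a)) = {q2}, add states in Sat(p) with some successor in Z. Z1 = {q2, q3}; Z2 = {q2, q3, q4}; fixed.
Sat(E[p U (ack & a)]) = {q2, q3, q4}
|Sat(E[p U (ack & a)])| = |{q2, q3, q4}| = 3.

3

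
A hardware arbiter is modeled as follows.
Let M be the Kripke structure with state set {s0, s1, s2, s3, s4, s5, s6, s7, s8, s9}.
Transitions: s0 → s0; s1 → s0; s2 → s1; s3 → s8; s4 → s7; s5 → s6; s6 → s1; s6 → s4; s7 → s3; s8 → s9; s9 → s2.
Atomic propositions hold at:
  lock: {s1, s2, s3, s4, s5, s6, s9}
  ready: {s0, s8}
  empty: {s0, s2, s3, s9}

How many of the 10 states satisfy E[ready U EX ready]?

3

Sat(EX ready) = {s : some successor in {s0, s8}} = {s0, s1, s3}
E[ready U EX ready]: least fixpoint, start Z0 = Sat(EX ready) = {s0, s1, s3}, add states in Sat(ready) with some successor in Z. Already a fixed point.
Sat(E[ready U EX ready]) = {s0, s1, s3}
|Sat(E[ready U EX ready])| = |{s0, s1, s3}| = 3.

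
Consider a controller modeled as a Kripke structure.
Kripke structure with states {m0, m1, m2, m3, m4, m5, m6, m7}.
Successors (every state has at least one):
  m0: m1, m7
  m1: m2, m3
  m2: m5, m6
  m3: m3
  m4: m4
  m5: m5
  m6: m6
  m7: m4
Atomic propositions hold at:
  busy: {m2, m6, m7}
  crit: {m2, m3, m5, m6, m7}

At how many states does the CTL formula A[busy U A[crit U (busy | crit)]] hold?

5

Sat(busy | crit) = {m2, m3, m5, m6, m7}
A[crit U (busy | crit)]: least fixpoint, start Z0 = Sat((busy | crit)) = {m2, m3, m5, m6, m7}, add states in Sat(crit) with every successor in Z. Already a fixed point.
Sat(A[crit U (busy | crit)]) = {m2, m3, m5, m6, m7}
A[busy U A[crit U (busy | crit)]]: least fixpoint, start Z0 = Sat(A[crit U (busy | crit)]) = {m2, m3, m5, m6, m7}, add states in Sat(busy) with every successor in Z. Already a fixed point.
Sat(A[busy U A[crit U (busy | crit)]]) = {m2, m3, m5, m6, m7}
|Sat(A[busy U A[crit U (busy | crit)]])| = |{m2, m3, m5, m6, m7}| = 5.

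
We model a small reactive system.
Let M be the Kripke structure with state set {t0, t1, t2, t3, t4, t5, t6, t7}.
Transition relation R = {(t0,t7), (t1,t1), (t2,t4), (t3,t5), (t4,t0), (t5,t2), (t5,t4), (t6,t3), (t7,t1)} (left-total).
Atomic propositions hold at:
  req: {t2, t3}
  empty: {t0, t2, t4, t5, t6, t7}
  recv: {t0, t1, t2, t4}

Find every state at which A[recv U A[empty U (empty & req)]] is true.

Sat(empty & req) = {t2}
A[empty U (empty & req)]: least fixpoint, start Z0 = Sat((empty & req)) = {t2}, add states in Sat(empty) with every successor in Z. Already a fixed point.
Sat(A[empty U (empty & req)]) = {t2}
A[recv U A[empty U (empty & req)]]: least fixpoint, start Z0 = Sat(A[empty U (empty & req)]) = {t2}, add states in Sat(recv) with every successor in Z. Already a fixed point.
Sat(A[recv U A[empty U (empty & req)]]) = {t2}

{t2}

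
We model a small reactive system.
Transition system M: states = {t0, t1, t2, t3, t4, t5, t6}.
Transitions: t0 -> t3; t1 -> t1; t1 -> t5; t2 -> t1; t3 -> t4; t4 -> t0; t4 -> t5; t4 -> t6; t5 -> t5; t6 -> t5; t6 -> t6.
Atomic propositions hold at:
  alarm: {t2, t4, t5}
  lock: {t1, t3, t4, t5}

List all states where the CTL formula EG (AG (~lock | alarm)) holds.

Sat(~lock) = {t0, t2, t6}
Sat(~lock | alarm) = {t0, t2, t4, t5, t6}
AG (~lock | alarm): greatest fixpoint, start Z0 = {t0, t2, t4, t5, t6}, keep only states in Sat with every successor in Z. Z1 = {t4, t5, t6}; Z2 = {t5, t6}; fixed.
Sat(AG (~lock | alarm)) = {t5, t6}
EG (AG (~lock | alarm)): greatest fixpoint, start Z0 = {t5, t6}, keep only states in Sat with some successor in Z. Already a fixed point.
Sat(EG (AG (~lock | alarm))) = {t5, t6}

{t5, t6}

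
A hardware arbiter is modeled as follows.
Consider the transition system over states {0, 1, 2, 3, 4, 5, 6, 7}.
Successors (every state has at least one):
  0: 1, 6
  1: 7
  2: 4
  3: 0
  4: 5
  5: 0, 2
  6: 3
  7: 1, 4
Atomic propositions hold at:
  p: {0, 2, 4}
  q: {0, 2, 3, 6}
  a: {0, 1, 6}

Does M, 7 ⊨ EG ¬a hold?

Yes

Sat(¬a) = {2, 3, 4, 5, 7}
EG ¬a: greatest fixpoint, start Z0 = {2, 3, 4, 5, 7}, keep only states in Sat with some successor in Z. Z1 = {2, 4, 5, 7}; fixed.
Sat(EG ¬a) = {2, 4, 5, 7}
7 ∈ Sat(EG ¬a) = {2, 4, 5, 7}, so the formula holds at 7.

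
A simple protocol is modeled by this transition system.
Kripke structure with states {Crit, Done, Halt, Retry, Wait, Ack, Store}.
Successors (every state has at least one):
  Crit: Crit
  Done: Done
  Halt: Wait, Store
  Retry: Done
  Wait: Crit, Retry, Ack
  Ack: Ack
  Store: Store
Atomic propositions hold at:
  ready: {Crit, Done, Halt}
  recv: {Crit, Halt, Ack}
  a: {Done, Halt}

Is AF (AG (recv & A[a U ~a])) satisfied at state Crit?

Yes

Sat(~a) = {Crit, Retry, Wait, Ack, Store}
A[a U ~a]: least fixpoint, start Z0 = Sat(~a) = {Crit, Retry, Wait, Ack, Store}, add states in Sat(a) with every successor in Z. Z1 = {Crit, Halt, Retry, Wait, Ack, Store}; fixed.
Sat(A[a U ~a]) = {Crit, Halt, Retry, Wait, Ack, Store}
Sat(recv & A[a U ~a]) = {Crit, Halt, Ack}
AG (recv & A[a U ~a]): greatest fixpoint, start Z0 = {Crit, Halt, Ack}, keep only states in Sat with every successor in Z. Z1 = {Crit, Ack}; fixed.
Sat(AG (recv & A[a U ~a])) = {Crit, Ack}
AF (AG (recv & A[a U ~a])): least fixpoint, start Z0 = {Crit, Ack}, add states with every successor in Z. Already a fixed point.
Sat(AF (AG (recv & A[a U ~a]))) = {Crit, Ack}
Crit ∈ Sat(AF (AG (recv & A[a U ~a]))) = {Crit, Ack}, so the formula holds at Crit.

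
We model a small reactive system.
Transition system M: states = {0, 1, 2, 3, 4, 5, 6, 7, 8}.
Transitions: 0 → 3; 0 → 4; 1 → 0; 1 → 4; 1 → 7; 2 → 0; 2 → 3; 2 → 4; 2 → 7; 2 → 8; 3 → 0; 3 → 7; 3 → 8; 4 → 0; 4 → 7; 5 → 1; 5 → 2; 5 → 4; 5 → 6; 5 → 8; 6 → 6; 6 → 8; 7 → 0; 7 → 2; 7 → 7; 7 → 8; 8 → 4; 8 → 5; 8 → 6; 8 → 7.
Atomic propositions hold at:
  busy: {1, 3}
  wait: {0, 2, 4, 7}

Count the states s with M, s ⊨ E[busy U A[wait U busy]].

A[wait U busy]: least fixpoint, start Z0 = Sat(busy) = {1, 3}, add states in Sat(wait) with every successor in Z. Already a fixed point.
Sat(A[wait U busy]) = {1, 3}
E[busy U A[wait U busy]]: least fixpoint, start Z0 = Sat(A[wait U busy]) = {1, 3}, add states in Sat(busy) with some successor in Z. Already a fixed point.
Sat(E[busy U A[wait U busy]]) = {1, 3}
|Sat(E[busy U A[wait U busy]])| = |{1, 3}| = 2.

2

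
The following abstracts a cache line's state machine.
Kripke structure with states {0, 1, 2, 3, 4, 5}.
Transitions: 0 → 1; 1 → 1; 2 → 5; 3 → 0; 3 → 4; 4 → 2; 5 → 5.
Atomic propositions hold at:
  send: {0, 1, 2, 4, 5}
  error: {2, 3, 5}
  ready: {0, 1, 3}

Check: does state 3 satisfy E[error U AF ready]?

AF ready: least fixpoint, start Z0 = {0, 1, 3}, add states with every successor in Z. Already a fixed point.
Sat(AF ready) = {0, 1, 3}
E[error U AF ready]: least fixpoint, start Z0 = Sat(AF ready) = {0, 1, 3}, add states in Sat(error) with some successor in Z. Already a fixed point.
Sat(E[error U AF ready]) = {0, 1, 3}
3 ∈ Sat(E[error U AF ready]) = {0, 1, 3}, so the formula holds at 3.

Yes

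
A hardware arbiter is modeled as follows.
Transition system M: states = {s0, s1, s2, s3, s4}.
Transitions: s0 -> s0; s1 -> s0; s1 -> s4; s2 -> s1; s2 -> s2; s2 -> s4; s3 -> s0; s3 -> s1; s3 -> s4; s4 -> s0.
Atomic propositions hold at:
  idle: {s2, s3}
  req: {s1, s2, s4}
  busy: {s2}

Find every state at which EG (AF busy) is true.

{s2}

AF busy: least fixpoint, start Z0 = {s2}, add states with every successor in Z. Already a fixed point.
Sat(AF busy) = {s2}
EG (AF busy): greatest fixpoint, start Z0 = {s2}, keep only states in Sat with some successor in Z. Already a fixed point.
Sat(EG (AF busy)) = {s2}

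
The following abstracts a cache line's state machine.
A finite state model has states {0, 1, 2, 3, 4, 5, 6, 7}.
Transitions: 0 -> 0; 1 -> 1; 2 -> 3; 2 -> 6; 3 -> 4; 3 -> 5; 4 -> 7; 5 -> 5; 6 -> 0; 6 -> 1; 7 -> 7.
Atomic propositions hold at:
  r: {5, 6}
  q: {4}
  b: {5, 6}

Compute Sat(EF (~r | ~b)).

Sat(~r) = {0, 1, 2, 3, 4, 7}
Sat(~b) = {0, 1, 2, 3, 4, 7}
Sat(~r | ~b) = {0, 1, 2, 3, 4, 7}
EF (~r | ~b): least fixpoint, start Z0 = {0, 1, 2, 3, 4, 7}, add states with some successor in Z. Z1 = {0, 1, 2, 3, 4, 6, 7}; fixed.
Sat(EF (~r | ~b)) = {0, 1, 2, 3, 4, 6, 7}

{0, 1, 2, 3, 4, 6, 7}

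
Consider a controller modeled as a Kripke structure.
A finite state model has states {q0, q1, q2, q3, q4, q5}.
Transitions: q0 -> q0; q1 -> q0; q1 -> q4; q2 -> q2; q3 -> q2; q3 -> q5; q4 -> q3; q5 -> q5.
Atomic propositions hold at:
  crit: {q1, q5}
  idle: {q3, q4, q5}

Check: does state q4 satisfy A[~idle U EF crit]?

Yes

Sat(~idle) = {q0, q1, q2}
EF crit: least fixpoint, start Z0 = {q1, q5}, add states with some successor in Z. Z1 = {q1, q3, q5}; Z2 = {q1, q3, q4, q5}; fixed.
Sat(EF crit) = {q1, q3, q4, q5}
A[~idle U EF crit]: least fixpoint, start Z0 = Sat(EF crit) = {q1, q3, q4, q5}, add states in Sat(~idle) with every successor in Z. Already a fixed point.
Sat(A[~idle U EF crit]) = {q1, q3, q4, q5}
q4 ∈ Sat(A[~idle U EF crit]) = {q1, q3, q4, q5}, so the formula holds at q4.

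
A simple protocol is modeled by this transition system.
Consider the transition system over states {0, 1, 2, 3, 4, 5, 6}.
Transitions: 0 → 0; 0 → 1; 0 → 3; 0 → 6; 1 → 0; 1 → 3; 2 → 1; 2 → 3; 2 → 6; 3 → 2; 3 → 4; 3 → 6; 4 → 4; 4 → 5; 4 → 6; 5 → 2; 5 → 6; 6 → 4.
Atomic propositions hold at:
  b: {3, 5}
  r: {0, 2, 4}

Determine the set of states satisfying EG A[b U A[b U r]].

A[b U r]: least fixpoint, start Z0 = Sat(r) = {0, 2, 4}, add states in Sat(b) with every successor in Z. Already a fixed point.
Sat(A[b U r]) = {0, 2, 4}
A[b U A[b U r]]: least fixpoint, start Z0 = Sat(A[b U r]) = {0, 2, 4}, add states in Sat(b) with every successor in Z. Already a fixed point.
Sat(A[b U A[b U r]]) = {0, 2, 4}
EG A[b U A[b U r]]: greatest fixpoint, start Z0 = {0, 2, 4}, keep only states in Sat with some successor in Z. Z1 = {0, 4}; fixed.
Sat(EG A[b U A[b U r]]) = {0, 4}

{0, 4}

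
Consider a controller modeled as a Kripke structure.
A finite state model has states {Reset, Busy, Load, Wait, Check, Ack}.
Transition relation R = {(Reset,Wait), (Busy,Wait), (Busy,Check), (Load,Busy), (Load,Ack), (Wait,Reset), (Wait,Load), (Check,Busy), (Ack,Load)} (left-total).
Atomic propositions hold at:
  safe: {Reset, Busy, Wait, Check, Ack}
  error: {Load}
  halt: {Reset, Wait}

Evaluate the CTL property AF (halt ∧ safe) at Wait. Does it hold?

Yes

Sat(halt ∧ safe) = {Reset, Wait}
AF (halt ∧ safe): least fixpoint, start Z0 = {Reset, Wait}, add states with every successor in Z. Already a fixed point.
Sat(AF (halt ∧ safe)) = {Reset, Wait}
Wait ∈ Sat(AF (halt ∧ safe)) = {Reset, Wait}, so the formula holds at Wait.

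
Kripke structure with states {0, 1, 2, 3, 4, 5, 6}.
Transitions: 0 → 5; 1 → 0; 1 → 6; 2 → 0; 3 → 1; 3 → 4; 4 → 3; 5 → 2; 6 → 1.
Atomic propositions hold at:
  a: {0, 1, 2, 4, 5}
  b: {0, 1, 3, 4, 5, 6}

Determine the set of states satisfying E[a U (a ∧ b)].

Sat(a ∧ b) = {0, 1, 4, 5}
E[a U (a ∧ b)]: least fixpoint, start Z0 = Sat((a ∧ b)) = {0, 1, 4, 5}, add states in Sat(a) with some successor in Z. Z1 = {0, 1, 2, 4, 5}; fixed.
Sat(E[a U (a ∧ b)]) = {0, 1, 2, 4, 5}

{0, 1, 2, 4, 5}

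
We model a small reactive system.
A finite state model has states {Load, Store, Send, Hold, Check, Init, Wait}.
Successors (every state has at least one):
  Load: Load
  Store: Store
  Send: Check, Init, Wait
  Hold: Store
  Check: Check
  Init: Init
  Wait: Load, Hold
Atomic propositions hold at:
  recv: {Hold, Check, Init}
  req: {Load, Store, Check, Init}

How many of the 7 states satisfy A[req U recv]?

3

A[req U recv]: least fixpoint, start Z0 = Sat(recv) = {Hold, Check, Init}, add states in Sat(req) with every successor in Z. Already a fixed point.
Sat(A[req U recv]) = {Hold, Check, Init}
|Sat(A[req U recv])| = |{Hold, Check, Init}| = 3.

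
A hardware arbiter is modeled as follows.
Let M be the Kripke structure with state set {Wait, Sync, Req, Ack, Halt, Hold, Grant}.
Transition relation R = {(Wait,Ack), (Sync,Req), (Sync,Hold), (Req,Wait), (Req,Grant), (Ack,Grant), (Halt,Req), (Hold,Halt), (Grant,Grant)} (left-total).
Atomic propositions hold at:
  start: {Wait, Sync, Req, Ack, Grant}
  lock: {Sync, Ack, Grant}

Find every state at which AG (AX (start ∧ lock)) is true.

Sat(start ∧ lock) = {Sync, Ack, Grant}
Sat(AX (start ∧ lock)) = {s : every successor in {Sync, Ack, Grant}} = {Wait, Ack, Grant}
AG (AX (start ∧ lock)): greatest fixpoint, start Z0 = {Wait, Ack, Grant}, keep only states in Sat with every successor in Z. Already a fixed point.
Sat(AG (AX (start ∧ lock))) = {Wait, Ack, Grant}

{Wait, Ack, Grant}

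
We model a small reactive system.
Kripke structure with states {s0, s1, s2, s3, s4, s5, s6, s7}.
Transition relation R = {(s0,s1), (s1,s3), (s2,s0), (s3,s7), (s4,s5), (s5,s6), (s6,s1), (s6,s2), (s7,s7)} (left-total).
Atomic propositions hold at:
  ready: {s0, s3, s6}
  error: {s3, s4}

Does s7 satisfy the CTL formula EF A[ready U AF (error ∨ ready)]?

No

Sat(error ∨ ready) = {s0, s3, s4, s6}
AF (error ∨ ready): least fixpoint, start Z0 = {s0, s3, s4, s6}, add states with every successor in Z. Z1 = {s0, s1, s2, s3, s4, s5, s6}; fixed.
Sat(AF (error ∨ ready)) = {s0, s1, s2, s3, s4, s5, s6}
A[ready U AF (error ∨ ready)]: least fixpoint, start Z0 = Sat(AF (error ∨ ready)) = {s0, s1, s2, s3, s4, s5, s6}, add states in Sat(ready) with every successor in Z. Already a fixed point.
Sat(A[ready U AF (error ∨ ready)]) = {s0, s1, s2, s3, s4, s5, s6}
EF A[ready U AF (error ∨ ready)]: least fixpoint, start Z0 = {s0, s1, s2, s3, s4, s5, s6}, add states with some successor in Z. Already a fixed point.
Sat(EF A[ready U AF (error ∨ ready)]) = {s0, s1, s2, s3, s4, s5, s6}
s7 ∉ Sat(EF A[ready U AF (error ∨ ready)]) = {s0, s1, s2, s3, s4, s5, s6}, so the formula does not hold at s7.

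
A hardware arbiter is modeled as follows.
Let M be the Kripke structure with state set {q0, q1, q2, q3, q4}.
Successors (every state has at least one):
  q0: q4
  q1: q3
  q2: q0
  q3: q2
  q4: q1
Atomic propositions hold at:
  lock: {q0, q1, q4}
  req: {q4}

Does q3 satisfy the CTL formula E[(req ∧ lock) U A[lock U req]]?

No

Sat(req ∧ lock) = {q4}
A[lock U req]: least fixpoint, start Z0 = Sat(req) = {q4}, add states in Sat(lock) with every successor in Z. Z1 = {q0, q4}; fixed.
Sat(A[lock U req]) = {q0, q4}
E[(req ∧ lock) U A[lock U req]]: least fixpoint, start Z0 = Sat(A[lock U req]) = {q0, q4}, add states in Sat(req ∧ lock) with some successor in Z. Already a fixed point.
Sat(E[(req ∧ lock) U A[lock U req]]) = {q0, q4}
q3 ∉ Sat(E[(req ∧ lock) U A[lock U req]]) = {q0, q4}, so the formula does not hold at q3.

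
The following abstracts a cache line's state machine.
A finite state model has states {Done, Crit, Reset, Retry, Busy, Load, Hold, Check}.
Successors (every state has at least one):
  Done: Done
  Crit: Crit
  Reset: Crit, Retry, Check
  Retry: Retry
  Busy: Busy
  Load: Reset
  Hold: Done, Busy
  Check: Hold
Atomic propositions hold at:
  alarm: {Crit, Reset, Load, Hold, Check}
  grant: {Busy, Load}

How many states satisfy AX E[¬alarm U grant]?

1

Sat(¬alarm) = {Done, Retry, Busy}
E[¬alarm U grant]: least fixpoint, start Z0 = Sat(grant) = {Busy, Load}, add states in Sat(¬alarm) with some successor in Z. Already a fixed point.
Sat(E[¬alarm U grant]) = {Busy, Load}
Sat(AX E[¬alarm U grant]) = {s : every successor in {Busy, Load}} = {Busy}
|Sat(AX E[¬alarm U grant])| = |{Busy}| = 1.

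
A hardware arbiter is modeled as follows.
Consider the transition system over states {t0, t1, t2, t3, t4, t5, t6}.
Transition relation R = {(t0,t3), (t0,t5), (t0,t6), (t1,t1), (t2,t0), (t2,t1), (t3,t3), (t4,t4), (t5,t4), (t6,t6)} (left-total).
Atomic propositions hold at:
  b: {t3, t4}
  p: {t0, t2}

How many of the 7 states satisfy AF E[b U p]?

2

E[b U p]: least fixpoint, start Z0 = Sat(p) = {t0, t2}, add states in Sat(b) with some successor in Z. Already a fixed point.
Sat(E[b U p]) = {t0, t2}
AF E[b U p]: least fixpoint, start Z0 = {t0, t2}, add states with every successor in Z. Already a fixed point.
Sat(AF E[b U p]) = {t0, t2}
|Sat(AF E[b U p])| = |{t0, t2}| = 2.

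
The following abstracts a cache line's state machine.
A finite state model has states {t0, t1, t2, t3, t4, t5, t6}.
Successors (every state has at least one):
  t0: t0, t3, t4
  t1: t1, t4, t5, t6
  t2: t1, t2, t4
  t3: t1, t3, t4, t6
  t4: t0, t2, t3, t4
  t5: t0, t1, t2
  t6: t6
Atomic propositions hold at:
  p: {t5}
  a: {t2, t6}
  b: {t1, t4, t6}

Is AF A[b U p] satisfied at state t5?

Yes

A[b U p]: least fixpoint, start Z0 = Sat(p) = {t5}, add states in Sat(b) with every successor in Z. Already a fixed point.
Sat(A[b U p]) = {t5}
AF A[b U p]: least fixpoint, start Z0 = {t5}, add states with every successor in Z. Already a fixed point.
Sat(AF A[b U p]) = {t5}
t5 ∈ Sat(AF A[b U p]) = {t5}, so the formula holds at t5.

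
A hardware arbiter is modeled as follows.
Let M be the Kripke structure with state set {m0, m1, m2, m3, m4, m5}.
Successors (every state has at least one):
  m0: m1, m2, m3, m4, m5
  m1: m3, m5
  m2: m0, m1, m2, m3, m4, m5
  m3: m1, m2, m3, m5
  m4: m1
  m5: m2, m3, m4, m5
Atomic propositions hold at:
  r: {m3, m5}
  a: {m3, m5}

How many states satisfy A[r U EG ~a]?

Sat(~a) = {m0, m1, m2, m4}
EG ~a: greatest fixpoint, start Z0 = {m0, m1, m2, m4}, keep only states in Sat with some successor in Z. Z1 = {m0, m2, m4}; Z2 = {m0, m2}; fixed.
Sat(EG ~a) = {m0, m2}
A[r U EG ~a]: least fixpoint, start Z0 = Sat(EG ~a) = {m0, m2}, add states in Sat(r) with every successor in Z. Already a fixed point.
Sat(A[r U EG ~a]) = {m0, m2}
|Sat(A[r U EG ~a])| = |{m0, m2}| = 2.

2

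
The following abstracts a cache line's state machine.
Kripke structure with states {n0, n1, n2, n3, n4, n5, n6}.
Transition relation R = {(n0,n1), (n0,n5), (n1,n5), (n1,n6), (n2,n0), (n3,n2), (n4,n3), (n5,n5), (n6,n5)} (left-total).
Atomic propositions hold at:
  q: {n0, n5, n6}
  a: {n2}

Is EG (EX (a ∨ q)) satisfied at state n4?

No

Sat(a ∨ q) = {n0, n2, n5, n6}
Sat(EX (a ∨ q)) = {s : some successor in {n0, n2, n5, n6}} = {n0, n1, n2, n3, n5, n6}
EG (EX (a ∨ q)): greatest fixpoint, start Z0 = {n0, n1, n2, n3, n5, n6}, keep only states in Sat with some successor in Z. Already a fixed point.
Sat(EG (EX (a ∨ q))) = {n0, n1, n2, n3, n5, n6}
n4 ∉ Sat(EG (EX (a ∨ q))) = {n0, n1, n2, n3, n5, n6}, so the formula does not hold at n4.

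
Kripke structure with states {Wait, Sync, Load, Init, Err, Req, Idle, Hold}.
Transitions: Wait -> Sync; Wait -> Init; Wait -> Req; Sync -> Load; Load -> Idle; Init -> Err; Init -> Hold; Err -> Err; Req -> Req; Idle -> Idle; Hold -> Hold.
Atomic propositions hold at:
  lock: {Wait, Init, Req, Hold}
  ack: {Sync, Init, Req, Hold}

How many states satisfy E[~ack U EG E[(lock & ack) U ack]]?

4

Sat(~ack) = {Wait, Load, Err, Idle}
Sat(lock & ack) = {Init, Req, Hold}
E[(lock & ack) U ack]: least fixpoint, start Z0 = Sat(ack) = {Sync, Init, Req, Hold}, add states in Sat(lock & ack) with some successor in Z. Already a fixed point.
Sat(E[(lock & ack) U ack]) = {Sync, Init, Req, Hold}
EG E[(lock & ack) U ack]: greatest fixpoint, start Z0 = {Sync, Init, Req, Hold}, keep only states in Sat with some successor in Z. Z1 = {Init, Req, Hold}; fixed.
Sat(EG E[(lock & ack) U ack]) = {Init, Req, Hold}
E[~ack U EG E[(lock & ack) U ack]]: least fixpoint, start Z0 = Sat(EG E[(lock & ack) U ack]) = {Init, Req, Hold}, add states in Sat(~ack) with some successor in Z. Z1 = {Wait, Init, Req, Hold}; fixed.
Sat(E[~ack U EG E[(lock & ack) U ack]]) = {Wait, Init, Req, Hold}
|Sat(E[~ack U EG E[(lock & ack) U ack]])| = |{Wait, Init, Req, Hold}| = 4.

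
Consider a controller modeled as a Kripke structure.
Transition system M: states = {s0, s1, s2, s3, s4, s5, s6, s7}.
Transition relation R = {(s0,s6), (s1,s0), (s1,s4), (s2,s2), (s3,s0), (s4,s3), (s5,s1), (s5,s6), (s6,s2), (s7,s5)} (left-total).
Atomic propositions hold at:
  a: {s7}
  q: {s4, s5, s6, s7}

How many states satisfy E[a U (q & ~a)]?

Sat(~a) = {s0, s1, s2, s3, s4, s5, s6}
Sat(q & ~a) = {s4, s5, s6}
E[a U (q & ~a)]: least fixpoint, start Z0 = Sat((q & ~a)) = {s4, s5, s6}, add states in Sat(a) with some successor in Z. Z1 = {s4, s5, s6, s7}; fixed.
Sat(E[a U (q & ~a)]) = {s4, s5, s6, s7}
|Sat(E[a U (q & ~a)])| = |{s4, s5, s6, s7}| = 4.

4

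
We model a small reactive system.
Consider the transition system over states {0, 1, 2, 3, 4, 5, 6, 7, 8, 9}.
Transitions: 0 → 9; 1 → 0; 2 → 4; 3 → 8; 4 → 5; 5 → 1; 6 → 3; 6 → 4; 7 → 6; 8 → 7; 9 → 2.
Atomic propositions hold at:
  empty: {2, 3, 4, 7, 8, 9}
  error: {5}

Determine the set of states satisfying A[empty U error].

A[empty U error]: least fixpoint, start Z0 = Sat(error) = {5}, add states in Sat(empty) with every successor in Z. Z1 = {4, 5}; Z2 = {2, 4, 5}; Z3 = {2, 4, 5, 9}; fixed.
Sat(A[empty U error]) = {2, 4, 5, 9}

{2, 4, 5, 9}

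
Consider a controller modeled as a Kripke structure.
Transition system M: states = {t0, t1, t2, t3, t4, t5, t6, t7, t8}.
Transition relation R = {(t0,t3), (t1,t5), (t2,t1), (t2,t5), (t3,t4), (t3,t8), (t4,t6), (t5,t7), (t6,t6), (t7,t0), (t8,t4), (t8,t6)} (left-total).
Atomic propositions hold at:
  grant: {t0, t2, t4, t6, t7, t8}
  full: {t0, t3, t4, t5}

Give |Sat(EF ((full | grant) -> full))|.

Sat(full | grant) = {t0, t2, t3, t4, t5, t6, t7, t8}
Sat((full | grant) -> full) = {t0, t1, t3, t4, t5}
EF ((full | grant) -> full): least fixpoint, start Z0 = {t0, t1, t3, t4, t5}, add states with some successor in Z. Z1 = {t0, t1, t2, t3, t4, t5, t7, t8}; fixed.
Sat(EF ((full | grant) -> full)) = {t0, t1, t2, t3, t4, t5, t7, t8}
|Sat(EF ((full | grant) -> full))| = |{t0, t1, t2, t3, t4, t5, t7, t8}| = 8.

8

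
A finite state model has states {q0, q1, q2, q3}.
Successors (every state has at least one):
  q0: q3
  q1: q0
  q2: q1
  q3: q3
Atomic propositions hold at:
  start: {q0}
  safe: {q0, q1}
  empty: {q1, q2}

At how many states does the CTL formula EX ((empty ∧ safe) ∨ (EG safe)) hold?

1

Sat(empty ∧ safe) = {q1}
EG safe: greatest fixpoint, start Z0 = {q0, q1}, keep only states in Sat with some successor in Z. Z1 = {q1}; Z2 = ∅; fixed.
Sat(EG safe) = ∅
Sat((empty ∧ safe) ∨ (EG safe)) = {q1}
Sat(EX ((empty ∧ safe) ∨ (EG safe))) = {s : some successor in {q1}} = {q2}
|Sat(EX ((empty ∧ safe) ∨ (EG safe)))| = |{q2}| = 1.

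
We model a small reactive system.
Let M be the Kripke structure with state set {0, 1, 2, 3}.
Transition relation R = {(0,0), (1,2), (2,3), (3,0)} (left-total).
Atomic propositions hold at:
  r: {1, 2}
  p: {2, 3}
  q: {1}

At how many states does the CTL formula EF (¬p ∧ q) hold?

Sat(¬p) = {0, 1}
Sat(¬p ∧ q) = {1}
EF (¬p ∧ q): least fixpoint, start Z0 = {1}, add states with some successor in Z. Already a fixed point.
Sat(EF (¬p ∧ q)) = {1}
|Sat(EF (¬p ∧ q))| = |{1}| = 1.

1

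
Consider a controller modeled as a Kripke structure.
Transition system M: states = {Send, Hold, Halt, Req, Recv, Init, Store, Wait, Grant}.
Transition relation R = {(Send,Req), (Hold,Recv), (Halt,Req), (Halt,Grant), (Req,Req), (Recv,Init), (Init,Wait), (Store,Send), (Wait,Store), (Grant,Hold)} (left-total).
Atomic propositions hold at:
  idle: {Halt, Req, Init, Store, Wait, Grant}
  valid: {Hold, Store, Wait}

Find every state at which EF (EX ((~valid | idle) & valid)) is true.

{Hold, Halt, Recv, Init, Wait, Grant}

Sat(~valid) = {Send, Halt, Req, Recv, Init, Grant}
Sat(~valid | idle) = {Send, Halt, Req, Recv, Init, Store, Wait, Grant}
Sat((~valid | idle) & valid) = {Store, Wait}
Sat(EX ((~valid | idle) & valid)) = {s : some successor in {Store, Wait}} = {Init, Wait}
EF (EX ((~valid | idle) & valid)): least fixpoint, start Z0 = {Init, Wait}, add states with some successor in Z. Z1 = {Recv, Init, Wait}; Z2 = {Hold, Recv, Init, Wait}; Z3 = {Hold, Recv, Init, Wait, Grant}; Z4 = {Hold, Halt, Recv, Init, Wait, Grant}; fixed.
Sat(EF (EX ((~valid | idle) & valid))) = {Hold, Halt, Recv, Init, Wait, Grant}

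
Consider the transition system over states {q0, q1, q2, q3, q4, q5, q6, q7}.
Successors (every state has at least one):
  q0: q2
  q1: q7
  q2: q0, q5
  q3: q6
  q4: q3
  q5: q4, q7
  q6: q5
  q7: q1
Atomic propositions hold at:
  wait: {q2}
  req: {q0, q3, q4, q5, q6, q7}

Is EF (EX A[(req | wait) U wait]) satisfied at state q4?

No

Sat(req | wait) = {q0, q2, q3, q4, q5, q6, q7}
A[(req | wait) U wait]: least fixpoint, start Z0 = Sat(wait) = {q2}, add states in Sat(req | wait) with every successor in Z. Z1 = {q0, q2}; fixed.
Sat(A[(req | wait) U wait]) = {q0, q2}
Sat(EX A[(req | wait) U wait]) = {s : some successor in {q0, q2}} = {q0, q2}
EF (EX A[(req | wait) U wait]): least fixpoint, start Z0 = {q0, q2}, add states with some successor in Z. Already a fixed point.
Sat(EF (EX A[(req | wait) U wait])) = {q0, q2}
q4 ∉ Sat(EF (EX A[(req | wait) U wait])) = {q0, q2}, so the formula does not hold at q4.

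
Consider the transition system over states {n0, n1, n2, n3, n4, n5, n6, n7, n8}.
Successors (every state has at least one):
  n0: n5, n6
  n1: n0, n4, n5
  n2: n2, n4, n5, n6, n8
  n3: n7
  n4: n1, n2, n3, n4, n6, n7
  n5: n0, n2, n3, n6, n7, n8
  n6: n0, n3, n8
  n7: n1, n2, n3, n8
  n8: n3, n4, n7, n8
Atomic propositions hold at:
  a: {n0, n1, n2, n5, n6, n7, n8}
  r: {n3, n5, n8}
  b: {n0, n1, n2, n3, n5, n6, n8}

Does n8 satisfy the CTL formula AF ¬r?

No

Sat(¬r) = {n0, n1, n2, n4, n6, n7}
AF ¬r: least fixpoint, start Z0 = {n0, n1, n2, n4, n6, n7}, add states with every successor in Z. Z1 = {n0, n1, n2, n3, n4, n6, n7}; fixed.
Sat(AF ¬r) = {n0, n1, n2, n3, n4, n6, n7}
n8 ∉ Sat(AF ¬r) = {n0, n1, n2, n3, n4, n6, n7}, so the formula does not hold at n8.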